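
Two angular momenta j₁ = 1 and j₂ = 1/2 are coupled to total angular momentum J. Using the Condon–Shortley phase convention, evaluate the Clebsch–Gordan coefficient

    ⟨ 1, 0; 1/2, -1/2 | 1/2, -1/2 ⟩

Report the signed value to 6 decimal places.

j₁+j₂−J=1  J+j₁−j₂=1  J−j₁+j₂=0  j₁+j₂+J+1=3
(j₁±m₁, j₂±m₂, J±M) = (1,1,0,1,0,1)
P² = 1/3
sum k=0..0:
  [0] +1/1 = 1
S = 1
C² = P²·S² = 1/3 ; C = +0.577350

+√(1/3) = +0.577350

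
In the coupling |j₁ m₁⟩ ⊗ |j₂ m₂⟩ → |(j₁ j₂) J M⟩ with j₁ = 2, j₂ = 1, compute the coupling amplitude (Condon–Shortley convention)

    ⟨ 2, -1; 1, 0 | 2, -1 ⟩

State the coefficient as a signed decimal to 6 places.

−√(1/6) = -0.408248

√[5·1!3!1!/6! · 1!3!1!1!1!3!] = √(3/2)
  +(−1)^0/∏(0,1,3,1,0,0)! = 1/6  (running 1/6)
  +(−1)^1/∏(1,0,2,0,1,1)! = -1/2  (running -1/3)
⟨..|..⟩ = √(3/2)·(-1/3) = -0.408248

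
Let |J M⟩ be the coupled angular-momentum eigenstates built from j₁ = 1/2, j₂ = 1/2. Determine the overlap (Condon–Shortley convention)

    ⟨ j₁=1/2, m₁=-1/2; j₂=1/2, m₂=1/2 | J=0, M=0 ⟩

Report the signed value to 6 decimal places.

√[1·1!0!0!/2! · 0!1!1!0!0!0!] = √(1/2)
  +(−1)^1/∏(1,0,0,0,0,0)! = -1  (running -1)
⟨..|..⟩ = √(1/2)·(-1) = -0.707107

-0.707107  (= −√(1/2))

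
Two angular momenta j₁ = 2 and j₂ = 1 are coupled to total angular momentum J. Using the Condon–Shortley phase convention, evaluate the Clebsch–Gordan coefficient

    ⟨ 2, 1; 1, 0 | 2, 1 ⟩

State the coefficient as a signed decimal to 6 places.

triangle: 1!×3!×1!/6! = 6/720
(j±m)!: 3!×1!×1!×1!×3!×1! = 36
prefactor² = (2J+1)×Δ×N² = 3/2
  k=0: +1/(0!×1!×1!×1!×2!×0!) = 1/2
  k=1: −1/(1!×0!×0!×0!×3!×1!) = -1/6
Σ = 1/3  ⇒  CG² = 3/2×1/3² = 1/6
CG = +√(1/6) = +0.408248

+√(1/6) ≈ +0.408248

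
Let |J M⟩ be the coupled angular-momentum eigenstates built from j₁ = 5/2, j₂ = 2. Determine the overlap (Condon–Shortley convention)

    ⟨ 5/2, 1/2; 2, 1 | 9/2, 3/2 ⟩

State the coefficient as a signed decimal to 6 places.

+0.690066  (= +√(10/21))

√[10·0!5!4!/10! · 3!2!3!1!6!3!] = √(17280/7)
  +(−1)^0/∏(0,0,2,3,3,1)! = 1/72  (running 1/72)
⟨..|..⟩ = √(17280/7)·(1/72) = +0.690066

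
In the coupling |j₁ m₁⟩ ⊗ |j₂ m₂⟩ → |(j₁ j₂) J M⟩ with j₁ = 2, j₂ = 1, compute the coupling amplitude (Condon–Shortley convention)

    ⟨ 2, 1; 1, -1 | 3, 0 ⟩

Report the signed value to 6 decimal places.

+√(1/5) ≈ +0.447214

√[7·0!4!2!/7! · 3!1!0!2!3!3!] = √(144/5)
  +(−1)^0/∏(0,0,1,0,3,2)! = 1/12  (running 1/12)
⟨..|..⟩ = √(144/5)·(1/12) = +0.447214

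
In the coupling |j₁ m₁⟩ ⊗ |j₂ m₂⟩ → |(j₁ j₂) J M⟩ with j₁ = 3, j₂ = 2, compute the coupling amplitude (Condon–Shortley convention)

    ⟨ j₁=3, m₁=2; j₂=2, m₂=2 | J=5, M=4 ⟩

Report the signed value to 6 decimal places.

+0.774597  (= +√(3/5))

triangle: 0!×6!×4!/11! = 17280/39916800
(j±m)!: 5!×1!×4!×0!×9!×1! = 1045094400
prefactor² = (2J+1)×Δ×N² = 4976640
  k=0: +1/(0!×0!×1!×4!×5!×0!) = 1/2880
Σ = 1/2880  ⇒  CG² = 4976640×1/2880² = 3/5
CG = +√(3/5) = +0.774597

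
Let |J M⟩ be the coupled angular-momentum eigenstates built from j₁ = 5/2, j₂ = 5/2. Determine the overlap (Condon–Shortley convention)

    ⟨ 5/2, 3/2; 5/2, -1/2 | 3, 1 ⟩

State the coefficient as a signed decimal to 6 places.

+0.182574  (= +√(1/30))

triangle: 2!·3!·3!/9! = 72/362880
(j±m)!: 4!·1!·2!·3!·4!·2! = 13824
prefactor² = (2J+1)·Δ·N² = 96/5
  k=0: +1/(0!·2!·1!·2!·2!·1!) = 1/8
  k=1: −1/(1!·1!·0!·1!·3!·2!) = -1/12
Σ = 1/24  ⇒  CG² = 96/5·1/24² = 1/30
CG = +√(1/30) = +0.182574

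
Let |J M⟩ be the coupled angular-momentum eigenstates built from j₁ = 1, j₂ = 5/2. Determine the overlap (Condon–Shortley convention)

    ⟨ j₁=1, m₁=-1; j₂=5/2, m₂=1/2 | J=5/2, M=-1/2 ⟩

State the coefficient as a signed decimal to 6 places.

-0.717137

√[6·1!1!4!/7! · 0!2!3!2!2!3!] = √(288/35)
  +(−1)^1/∏(1,0,1,2,0,2)! = -1/4  (running -1/4)
⟨..|..⟩ = √(288/35)·(-1/4) = -0.717137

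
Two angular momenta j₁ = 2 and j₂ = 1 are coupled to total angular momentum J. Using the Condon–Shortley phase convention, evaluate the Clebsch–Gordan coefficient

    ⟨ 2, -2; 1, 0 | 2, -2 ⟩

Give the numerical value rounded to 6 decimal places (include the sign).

-0.816497  (= −√(2/3))

√[5·1!3!1!/6! · 0!4!1!1!0!4!] = √(24)
  +(−1)^1/∏(1,0,3,0,0,1)! = -1/6  (running -1/6)
⟨..|..⟩ = √(24)·(-1/6) = -0.816497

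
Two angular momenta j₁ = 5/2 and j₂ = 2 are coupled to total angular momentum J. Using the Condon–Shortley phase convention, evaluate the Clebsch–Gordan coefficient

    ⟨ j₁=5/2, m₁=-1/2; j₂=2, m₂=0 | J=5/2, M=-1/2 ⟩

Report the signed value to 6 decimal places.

−√(8/35) ≈ -0.478091

√[6·2!3!2!/8! · 2!3!2!2!2!3!] = √(72/35)
  +(−1)^0/∏(0,2,3,2,0,0)! = 1/24  (running 1/24)
  +(−1)^1/∏(1,1,2,1,1,1)! = -1/2  (running -11/24)
  +(−1)^2/∏(2,0,1,0,2,2)! = 1/8  (running -1/3)
⟨..|..⟩ = √(72/35)·(-1/3) = -0.478091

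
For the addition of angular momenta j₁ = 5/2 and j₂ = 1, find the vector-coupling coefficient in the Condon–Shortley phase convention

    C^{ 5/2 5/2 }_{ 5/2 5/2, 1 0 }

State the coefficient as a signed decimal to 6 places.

+0.845154

triangle: 1!×4!×1!/7! = 24/5040
(j±m)!: 5!×0!×1!×1!×5!×0! = 14400
prefactor² = (2J+1)×Δ×N² = 2880/7
  k=0: +1/(0!×1!×0!×1!×4!×0!) = 1/24
Σ = 1/24  ⇒  CG² = 2880/7×1/24² = 5/7
CG = +√(5/7) = +0.845154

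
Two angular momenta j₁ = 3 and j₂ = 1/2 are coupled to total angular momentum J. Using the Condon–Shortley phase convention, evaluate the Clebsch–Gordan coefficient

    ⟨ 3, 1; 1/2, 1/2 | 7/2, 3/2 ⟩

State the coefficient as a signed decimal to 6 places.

+0.845154

j₁+j₂−J=0  J+j₁−j₂=6  J−j₁+j₂=1  j₁+j₂+J+1=8
(j₁±m₁, j₂±m₂, J±M) = (4,2,1,0,5,2)
P² = 11520/7
sum k=0..0:
  [0] +1/48 = 1/48
S = 1/48
C² = P²·S² = 5/7 ; C = +0.845154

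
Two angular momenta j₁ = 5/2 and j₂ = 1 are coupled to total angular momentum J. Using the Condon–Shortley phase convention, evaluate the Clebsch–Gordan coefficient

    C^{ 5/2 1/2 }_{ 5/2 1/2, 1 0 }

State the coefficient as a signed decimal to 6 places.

+0.169031  (= +√(1/35))

triangle: 1!×4!×1!/7! = 24/5040
(j±m)!: 3!×2!×1!×1!×3!×2! = 144
prefactor² = (2J+1)×Δ×N² = 144/35
  k=0: +1/(0!×1!×2!×1!×2!×0!) = 1/4
  k=1: −1/(1!×0!×1!×0!×3!×1!) = -1/6
Σ = 1/12  ⇒  CG² = 144/35×1/12² = 1/35
CG = +√(1/35) = +0.169031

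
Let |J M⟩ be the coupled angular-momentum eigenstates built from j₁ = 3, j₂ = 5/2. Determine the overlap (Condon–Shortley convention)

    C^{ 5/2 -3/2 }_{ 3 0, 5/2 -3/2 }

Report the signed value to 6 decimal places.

triangle: 3!·3!·2!/9! = 72/362880
(j±m)!: 3!·3!·1!·4!·1!·4! = 20736
prefactor² = (2J+1)·Δ·N² = 864/35
  k=0: +1/(0!·3!·3!·1!·0!·1!) = 1/36
  k=1: −1/(1!·2!·2!·0!·1!·2!) = -1/8
Σ = -7/72  ⇒  CG² = 864/35·(-7/72)² = 7/30
CG = −√(7/30) = -0.483046

-0.483046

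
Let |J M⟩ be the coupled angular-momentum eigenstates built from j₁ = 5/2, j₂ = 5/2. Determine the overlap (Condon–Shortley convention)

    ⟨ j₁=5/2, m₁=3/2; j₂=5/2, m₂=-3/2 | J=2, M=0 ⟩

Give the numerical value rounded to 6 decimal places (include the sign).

triangle: 3!×2!×2!/8! = 24/40320
(j±m)!: 4!×1!×1!×4!×2!×2! = 2304
prefactor² = (2J+1)×Δ×N² = 48/7
  k=0: +1/(0!×3!×1!×1!×1!×1!) = 1/6
  k=1: −1/(1!×2!×0!×0!×2!×2!) = -1/8
Σ = 1/24  ⇒  CG² = 48/7×1/24² = 1/84
CG = +√(1/84) = +0.109109

+√(1/84) = +0.109109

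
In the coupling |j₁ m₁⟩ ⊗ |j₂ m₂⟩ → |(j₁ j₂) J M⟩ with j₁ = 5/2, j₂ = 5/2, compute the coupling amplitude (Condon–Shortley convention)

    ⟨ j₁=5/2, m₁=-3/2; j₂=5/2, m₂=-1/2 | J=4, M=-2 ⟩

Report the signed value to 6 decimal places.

-0.422577  (= −√(5/28))

j₁+j₂−J=1  J+j₁−j₂=4  J−j₁+j₂=4  j₁+j₂+J+1=10
(j₁±m₁, j₂±m₂, J±M) = (1,4,2,3,2,6)
P² = 20736/35
sum k=0..1:
  [0] +1/96 = 1/96
  [1] −1/36 = -1/36
S = -5/288
C² = P²·S² = 5/28 ; C = -0.422577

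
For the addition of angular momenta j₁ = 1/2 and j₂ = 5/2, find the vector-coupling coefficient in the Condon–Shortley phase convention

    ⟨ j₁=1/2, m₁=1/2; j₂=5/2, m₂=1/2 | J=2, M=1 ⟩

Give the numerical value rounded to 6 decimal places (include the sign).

+√(1/3) = +0.577350

triangle: 1!*0!*4!/6! = 24/720
(j±m)!: 1!*0!*3!*2!*3!*1! = 72
prefactor² = (2J+1)*Δ*N² = 12
  k=0: +1/(0!*1!*0!*3!*0!*1!) = 1/6
Σ = 1/6  ⇒  CG² = 12*1/6² = 1/3
CG = +√(1/3) = +0.577350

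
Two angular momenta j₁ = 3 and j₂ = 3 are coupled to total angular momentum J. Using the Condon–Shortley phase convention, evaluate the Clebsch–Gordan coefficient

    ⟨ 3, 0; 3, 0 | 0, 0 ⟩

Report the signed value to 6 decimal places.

−√(1/7) = -0.377964

√[1·6!0!0!/7! · 3!3!3!3!0!0!] = √(1296/7)
  +(−1)^3/∏(3,3,0,0,0,0)! = -1/36  (running -1/36)
⟨..|..⟩ = √(1296/7)·(-1/36) = -0.377964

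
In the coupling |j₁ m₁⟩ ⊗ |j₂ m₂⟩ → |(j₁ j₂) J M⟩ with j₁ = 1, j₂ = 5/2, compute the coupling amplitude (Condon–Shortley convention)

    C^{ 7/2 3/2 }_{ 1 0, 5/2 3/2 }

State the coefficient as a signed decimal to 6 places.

√[8·0!2!5!/8! · 1!1!4!1!5!2!] = √(1920/7)
  +(−1)^0/∏(0,0,1,4,1,1)! = 1/24  (running 1/24)
⟨..|..⟩ = √(1920/7)·(1/24) = +0.690066

+√(10/21) ≈ +0.690066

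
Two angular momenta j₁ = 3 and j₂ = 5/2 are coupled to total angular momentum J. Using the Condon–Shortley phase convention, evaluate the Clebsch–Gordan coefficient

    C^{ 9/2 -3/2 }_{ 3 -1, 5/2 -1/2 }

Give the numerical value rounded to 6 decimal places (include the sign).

j₁+j₂−J=1  J+j₁−j₂=5  J−j₁+j₂=4  j₁+j₂+J+1=11
(j₁±m₁, j₂±m₂, J±M) = (2,4,2,3,3,6)
P² = 138240/77
sum k=0..1:
  [0] +1/96 = 1/96
  [1] −1/72 = -1/72
S = -1/288
C² = P²·S² = 5/231 ; C = -0.147122

-0.147122  (= −√(5/231))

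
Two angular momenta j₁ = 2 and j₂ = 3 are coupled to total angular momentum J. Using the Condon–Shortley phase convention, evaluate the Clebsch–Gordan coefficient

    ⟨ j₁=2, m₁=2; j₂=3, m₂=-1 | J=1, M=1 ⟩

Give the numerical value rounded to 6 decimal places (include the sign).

√[3·4!0!2!/7! · 4!0!2!4!2!0!] = √(2304/35)
  +(−1)^0/∏(0,4,0,2,0,0)! = 1/48  (running 1/48)
⟨..|..⟩ = √(2304/35)·(1/48) = +0.169031

+√(1/35) = +0.169031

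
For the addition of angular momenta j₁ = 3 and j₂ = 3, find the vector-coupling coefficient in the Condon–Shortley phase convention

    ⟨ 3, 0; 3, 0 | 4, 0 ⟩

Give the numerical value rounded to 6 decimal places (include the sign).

triangle: 2!×4!×4!/11! = 1152/39916800
(j±m)!: 3!×3!×3!×3!×4!×4! = 746496
prefactor² = (2J+1)×Δ×N² = 373248/1925
  k=0: +1/(0!×2!×3!×3!×1!×1!) = 1/72
  k=1: −1/(1!×1!×2!×2!×2!×2!) = -1/16
  k=2: +1/(2!×0!×1!×1!×3!×3!) = 1/72
Σ = -5/144  ⇒  CG² = 373248/1925×(-5/144)² = 18/77
CG = −√(18/77) = -0.483494

-0.483494  (= −√(18/77))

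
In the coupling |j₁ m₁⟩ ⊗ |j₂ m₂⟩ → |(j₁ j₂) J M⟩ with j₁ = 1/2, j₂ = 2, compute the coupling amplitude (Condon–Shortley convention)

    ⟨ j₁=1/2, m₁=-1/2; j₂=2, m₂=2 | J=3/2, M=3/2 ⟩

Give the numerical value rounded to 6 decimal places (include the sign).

triangle: 1!×0!×3!/5! = 6/120
(j±m)!: 0!×1!×4!×0!×3!×0! = 144
prefactor² = (2J+1)×Δ×N² = 144/5
  k=1: −1/(1!×0!×0!×3!×0!×0!) = -1/6
Σ = -1/6  ⇒  CG² = 144/5×(-1/6)² = 4/5
CG = −√(4/5) = -0.894427

-0.894427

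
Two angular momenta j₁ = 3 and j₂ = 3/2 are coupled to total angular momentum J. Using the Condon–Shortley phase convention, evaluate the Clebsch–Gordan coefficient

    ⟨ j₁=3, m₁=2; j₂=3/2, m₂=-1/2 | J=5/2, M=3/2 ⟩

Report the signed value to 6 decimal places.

+0.267261

triangle: 2!×4!×1!/8! = 48/40320
(j±m)!: 5!×1!×1!×2!×4!×1! = 5760
prefactor² = (2J+1)×Δ×N² = 288/7
  k=0: +1/(0!×2!×1!×1!×3!×0!) = 1/12
  k=1: −1/(1!×1!×0!×0!×4!×1!) = -1/24
Σ = 1/24  ⇒  CG² = 288/7×1/24² = 1/14
CG = +√(1/14) = +0.267261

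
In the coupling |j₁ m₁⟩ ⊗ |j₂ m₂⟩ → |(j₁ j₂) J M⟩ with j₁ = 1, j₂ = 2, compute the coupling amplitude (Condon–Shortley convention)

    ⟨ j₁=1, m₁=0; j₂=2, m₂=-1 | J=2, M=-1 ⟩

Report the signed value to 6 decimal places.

triangle: 1!*1!*3!/6! = 6/720
(j±m)!: 1!*1!*1!*3!*1!*3! = 36
prefactor² = (2J+1)*Δ*N² = 3/2
  k=0: +1/(0!*1!*1!*1!*0!*2!) = 1/2
  k=1: −1/(1!*0!*0!*0!*1!*3!) = -1/6
Σ = 1/3  ⇒  CG² = 3/2*1/3² = 1/6
CG = +√(1/6) = +0.408248

+0.408248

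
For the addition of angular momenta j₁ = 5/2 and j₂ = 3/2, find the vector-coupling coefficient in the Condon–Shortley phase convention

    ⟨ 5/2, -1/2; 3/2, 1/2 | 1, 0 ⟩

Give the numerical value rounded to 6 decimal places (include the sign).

√[3·3!2!0!/6! · 2!3!2!1!1!1!] = √(6/5)
  +(−1)^2/∏(2,1,1,0,1,0)! = 1/2  (running 1/2)
⟨..|..⟩ = √(6/5)·(1/2) = +0.547723

+√(3/10) = +0.547723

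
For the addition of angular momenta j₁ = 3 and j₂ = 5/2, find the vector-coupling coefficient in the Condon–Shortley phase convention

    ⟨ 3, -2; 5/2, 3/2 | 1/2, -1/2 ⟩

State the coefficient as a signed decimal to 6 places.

+0.487950  (= +√(5/21))

j₁+j₂−J=5  J+j₁−j₂=1  J−j₁+j₂=0  j₁+j₂+J+1=7
(j₁±m₁, j₂±m₂, J±M) = (1,5,4,1,0,1)
P² = 960/7
sum k=4..4:
  [4] +1/24 = 1/24
S = 1/24
C² = P²·S² = 5/21 ; C = +0.487950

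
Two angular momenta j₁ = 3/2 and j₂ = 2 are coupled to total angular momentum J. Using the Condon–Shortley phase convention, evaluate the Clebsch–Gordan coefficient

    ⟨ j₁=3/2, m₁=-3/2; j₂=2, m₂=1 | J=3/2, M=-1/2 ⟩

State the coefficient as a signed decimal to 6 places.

j₁+j₂−J=2  J+j₁−j₂=1  J−j₁+j₂=2  j₁+j₂+J+1=6
(j₁±m₁, j₂±m₂, J±M) = (0,3,3,1,1,2)
P² = 8/5
sum k=2..2:
  [2] +1/2 = 1/2
S = 1/2
C² = P²·S² = 2/5 ; C = +0.632456

+0.632456  (= +√(2/5))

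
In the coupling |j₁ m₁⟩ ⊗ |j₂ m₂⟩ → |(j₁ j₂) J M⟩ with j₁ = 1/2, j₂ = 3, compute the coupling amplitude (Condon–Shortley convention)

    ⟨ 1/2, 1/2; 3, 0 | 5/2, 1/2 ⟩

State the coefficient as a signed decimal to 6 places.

+√(3/7) = +0.654654

triangle: 1!×0!×5!/7! = 120/5040
(j±m)!: 1!×0!×3!×3!×3!×2! = 432
prefactor² = (2J+1)×Δ×N² = 432/7
  k=0: +1/(0!×1!×0!×3!×0!×2!) = 1/12
Σ = 1/12  ⇒  CG² = 432/7×1/12² = 3/7
CG = +√(3/7) = +0.654654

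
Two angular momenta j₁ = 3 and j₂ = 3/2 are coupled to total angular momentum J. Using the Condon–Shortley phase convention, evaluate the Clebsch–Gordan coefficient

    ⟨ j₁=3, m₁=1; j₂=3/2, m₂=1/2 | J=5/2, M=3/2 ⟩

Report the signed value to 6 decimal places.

−√(7/20) ≈ -0.591608

j₁+j₂−J=2  J+j₁−j₂=4  J−j₁+j₂=1  j₁+j₂+J+1=8
(j₁±m₁, j₂±m₂, J±M) = (4,2,2,1,4,1)
P² = 576/35
sum k=1..2:
  [1] −1/6 = -1/6
  [2] +1/48 = 1/48
S = -7/48
C² = P²·S² = 7/20 ; C = -0.591608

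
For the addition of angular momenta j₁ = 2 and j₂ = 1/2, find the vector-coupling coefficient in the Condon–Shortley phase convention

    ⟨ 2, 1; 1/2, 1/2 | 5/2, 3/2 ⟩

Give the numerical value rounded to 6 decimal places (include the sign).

+0.894427

√[6·0!4!1!/6! · 3!1!1!0!4!1!] = √(144/5)
  +(−1)^0/∏(0,0,1,1,3,0)! = 1/6  (running 1/6)
⟨..|..⟩ = √(144/5)·(1/6) = +0.894427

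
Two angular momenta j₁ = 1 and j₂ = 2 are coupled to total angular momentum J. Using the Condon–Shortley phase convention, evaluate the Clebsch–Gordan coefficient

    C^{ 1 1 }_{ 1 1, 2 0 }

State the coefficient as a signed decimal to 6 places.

√[3·2!0!2!/5! · 2!0!2!2!2!0!] = √(8/5)
  +(−1)^0/∏(0,2,0,2,0,0)! = 1/4  (running 1/4)
⟨..|..⟩ = √(8/5)·(1/4) = +0.316228

+√(1/10) ≈ +0.316228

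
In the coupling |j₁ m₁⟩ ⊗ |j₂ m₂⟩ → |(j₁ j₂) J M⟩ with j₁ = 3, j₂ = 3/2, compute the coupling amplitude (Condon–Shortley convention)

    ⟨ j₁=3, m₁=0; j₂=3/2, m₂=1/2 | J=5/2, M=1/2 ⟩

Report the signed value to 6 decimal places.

−√(6/35) = -0.414039

j₁+j₂−J=2  J+j₁−j₂=4  J−j₁+j₂=1  j₁+j₂+J+1=8
(j₁±m₁, j₂±m₂, J±M) = (3,3,2,1,3,2)
P² = 216/35
sum k=1..2:
  [1] −1/4 = -1/4
  [2] +1/12 = 1/12
S = -1/6
C² = P²·S² = 6/35 ; C = -0.414039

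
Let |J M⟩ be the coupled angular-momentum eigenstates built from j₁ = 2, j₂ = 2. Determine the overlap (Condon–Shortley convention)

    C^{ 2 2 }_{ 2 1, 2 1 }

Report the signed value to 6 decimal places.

triangle: 2!×2!×2!/7! = 8/5040
(j±m)!: 3!×1!×3!×1!×4!×0! = 864
prefactor² = (2J+1)×Δ×N² = 48/7
  k=1: −1/(1!×1!×0!×2!×2!×0!) = -1/4
Σ = -1/4  ⇒  CG² = 48/7×(-1/4)² = 3/7
CG = −√(3/7) = -0.654654

-0.654654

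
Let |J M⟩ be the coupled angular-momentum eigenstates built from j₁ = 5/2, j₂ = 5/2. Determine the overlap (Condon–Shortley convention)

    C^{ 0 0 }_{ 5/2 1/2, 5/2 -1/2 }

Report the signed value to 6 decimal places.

+0.408248  (= +√(1/6))

√[1·5!0!0!/6! · 3!2!2!3!0!0!] = √(24)
  +(−1)^2/∏(2,3,0,0,0,0)! = 1/12  (running 1/12)
⟨..|..⟩ = √(24)·(1/12) = +0.408248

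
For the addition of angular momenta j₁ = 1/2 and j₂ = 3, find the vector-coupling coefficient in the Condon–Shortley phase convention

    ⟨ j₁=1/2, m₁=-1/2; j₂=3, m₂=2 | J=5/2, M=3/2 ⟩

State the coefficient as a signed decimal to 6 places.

√[6·1!0!5!/7! · 0!1!5!1!4!1!] = √(2880/7)
  +(−1)^1/∏(1,0,0,4,0,1)! = -1/24  (running -1/24)
⟨..|..⟩ = √(2880/7)·(-1/24) = -0.845154

-0.845154  (= −√(5/7))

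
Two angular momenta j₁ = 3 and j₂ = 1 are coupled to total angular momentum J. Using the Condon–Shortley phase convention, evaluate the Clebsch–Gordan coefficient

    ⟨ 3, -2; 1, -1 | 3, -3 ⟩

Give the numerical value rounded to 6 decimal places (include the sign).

+√(1/4) ≈ +0.500000

triangle: 1!×5!×1!/8! = 120/40320
(j±m)!: 1!×5!×0!×2!×0!×6! = 172800
prefactor² = (2J+1)×Δ×N² = 3600
  k=0: +1/(0!×1!×5!×0!×0!×1!) = 1/120
Σ = 1/120  ⇒  CG² = 3600×1/120² = 1/4
CG = +√(1/4) = +0.500000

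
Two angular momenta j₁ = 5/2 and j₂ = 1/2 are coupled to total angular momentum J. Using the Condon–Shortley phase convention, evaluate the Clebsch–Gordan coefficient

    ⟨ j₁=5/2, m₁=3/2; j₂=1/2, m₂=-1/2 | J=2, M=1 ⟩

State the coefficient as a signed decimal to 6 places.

j₁+j₂−J=1  J+j₁−j₂=4  J−j₁+j₂=0  j₁+j₂+J+1=6
(j₁±m₁, j₂±m₂, J±M) = (4,1,0,1,3,1)
P² = 24
sum k=0..0:
  [0] +1/6 = 1/6
S = 1/6
C² = P²·S² = 2/3 ; C = +0.816497

+√(2/3) = +0.816497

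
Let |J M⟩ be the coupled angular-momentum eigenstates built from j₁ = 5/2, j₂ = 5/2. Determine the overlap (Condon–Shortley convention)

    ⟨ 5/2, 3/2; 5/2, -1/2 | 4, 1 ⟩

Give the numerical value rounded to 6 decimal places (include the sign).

+0.597614  (= +√(5/14))

triangle: 1!*4!*4!/10! = 576/3628800
(j±m)!: 4!*1!*2!*3!*5!*3! = 207360
prefactor² = (2J+1)*Δ*N² = 10368/35
  k=0: +1/(0!*1!*1!*2!*3!*2!) = 1/24
  k=1: −1/(1!*0!*0!*1!*4!*3!) = -1/144
Σ = 5/144  ⇒  CG² = 10368/35*5/144² = 5/14
CG = +√(5/14) = +0.597614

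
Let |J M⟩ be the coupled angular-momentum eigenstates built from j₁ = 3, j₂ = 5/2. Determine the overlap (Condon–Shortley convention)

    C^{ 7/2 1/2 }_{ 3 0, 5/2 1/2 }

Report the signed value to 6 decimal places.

-0.436436  (= −√(4/21))

√[8·2!4!3!/10! · 3!3!3!2!4!3!] = √(6912/175)
  +(−1)^0/∏(0,2,3,3,1,0)! = 1/72  (running 1/72)
  +(−1)^1/∏(1,1,2,2,2,1)! = -1/8  (running -1/9)
  +(−1)^2/∏(2,0,1,1,3,2)! = 1/24  (running -5/72)
⟨..|..⟩ = √(6912/175)·(-5/72) = -0.436436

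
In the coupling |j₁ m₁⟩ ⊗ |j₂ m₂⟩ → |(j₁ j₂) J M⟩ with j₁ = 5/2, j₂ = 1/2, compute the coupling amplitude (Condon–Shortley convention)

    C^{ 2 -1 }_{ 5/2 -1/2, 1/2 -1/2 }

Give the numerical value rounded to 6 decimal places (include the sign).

j₁+j₂−J=1  J+j₁−j₂=4  J−j₁+j₂=0  j₁+j₂+J+1=6
(j₁±m₁, j₂±m₂, J±M) = (2,3,0,1,1,3)
P² = 12
sum k=0..0:
  [0] +1/6 = 1/6
S = 1/6
C² = P²·S² = 1/3 ; C = +0.577350

+√(1/3) ≈ +0.577350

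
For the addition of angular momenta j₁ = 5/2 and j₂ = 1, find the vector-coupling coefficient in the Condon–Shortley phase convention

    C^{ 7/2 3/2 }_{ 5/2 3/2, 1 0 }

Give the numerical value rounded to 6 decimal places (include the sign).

j₁+j₂−J=0  J+j₁−j₂=5  J−j₁+j₂=2  j₁+j₂+J+1=8
(j₁±m₁, j₂±m₂, J±M) = (4,1,1,1,5,2)
P² = 1920/7
sum k=0..0:
  [0] +1/24 = 1/24
S = 1/24
C² = P²·S² = 10/21 ; C = +0.690066

+0.690066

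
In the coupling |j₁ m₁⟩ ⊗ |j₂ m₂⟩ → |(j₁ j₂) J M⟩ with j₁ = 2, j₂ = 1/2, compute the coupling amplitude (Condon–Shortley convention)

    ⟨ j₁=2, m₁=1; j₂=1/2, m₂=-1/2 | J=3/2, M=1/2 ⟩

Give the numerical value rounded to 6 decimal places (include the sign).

√[4·1!3!0!/5! · 3!1!0!1!2!1!] = √(12/5)
  +(−1)^0/∏(0,1,1,0,2,0)! = 1/2  (running 1/2)
⟨..|..⟩ = √(12/5)·(1/2) = +0.774597

+0.774597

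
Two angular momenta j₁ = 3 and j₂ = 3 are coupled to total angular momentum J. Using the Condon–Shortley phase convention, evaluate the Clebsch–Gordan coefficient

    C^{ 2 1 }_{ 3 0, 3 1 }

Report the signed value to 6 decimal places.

√[5·4!2!2!/9! · 3!3!4!2!3!1!] = √(96/7)
  +(−1)^2/∏(2,2,1,2,1,0)! = 1/8  (running 1/8)
  +(−1)^3/∏(3,1,0,1,2,1)! = -1/12  (running 1/24)
⟨..|..⟩ = √(96/7)·(1/24) = +0.154303

+0.154303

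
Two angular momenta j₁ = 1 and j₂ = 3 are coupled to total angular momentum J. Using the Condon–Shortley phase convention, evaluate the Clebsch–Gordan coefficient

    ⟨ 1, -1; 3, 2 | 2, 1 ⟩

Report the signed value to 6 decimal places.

+√(10/21) ≈ +0.690066

√[5·2!0!4!/7! · 0!2!5!1!3!1!] = √(480/7)
  +(−1)^2/∏(2,0,0,3,0,1)! = 1/12  (running 1/12)
⟨..|..⟩ = √(480/7)·(1/12) = +0.690066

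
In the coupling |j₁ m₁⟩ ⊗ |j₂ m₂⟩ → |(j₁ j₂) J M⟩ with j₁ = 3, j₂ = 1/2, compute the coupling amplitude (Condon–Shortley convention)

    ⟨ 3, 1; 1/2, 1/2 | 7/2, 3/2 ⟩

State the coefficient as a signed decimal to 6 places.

j₁+j₂−J=0  J+j₁−j₂=6  J−j₁+j₂=1  j₁+j₂+J+1=8
(j₁±m₁, j₂±m₂, J±M) = (4,2,1,0,5,2)
P² = 11520/7
sum k=0..0:
  [0] +1/48 = 1/48
S = 1/48
C² = P²·S² = 5/7 ; C = +0.845154

+√(5/7) ≈ +0.845154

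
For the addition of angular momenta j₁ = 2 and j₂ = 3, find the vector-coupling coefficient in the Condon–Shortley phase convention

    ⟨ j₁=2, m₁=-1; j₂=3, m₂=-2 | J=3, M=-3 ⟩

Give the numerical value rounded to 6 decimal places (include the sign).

√[7·2!2!4!/9! · 1!3!1!5!0!6!] = √(960)
  +(−1)^1/∏(1,1,2,0,0,4)! = -1/48  (running -1/48)
⟨..|..⟩ = √(960)·(-1/48) = -0.645497

-0.645497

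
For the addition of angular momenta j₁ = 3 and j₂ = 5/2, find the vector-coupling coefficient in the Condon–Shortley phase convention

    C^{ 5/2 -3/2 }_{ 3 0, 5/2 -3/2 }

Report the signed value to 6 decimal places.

−√(7/30) = -0.483046

triangle: 3!×3!×2!/9! = 72/362880
(j±m)!: 3!×3!×1!×4!×1!×4! = 20736
prefactor² = (2J+1)×Δ×N² = 864/35
  k=0: +1/(0!×3!×3!×1!×0!×1!) = 1/36
  k=1: −1/(1!×2!×2!×0!×1!×2!) = -1/8
Σ = -7/72  ⇒  CG² = 864/35×(-7/72)² = 7/30
CG = −√(7/30) = -0.483046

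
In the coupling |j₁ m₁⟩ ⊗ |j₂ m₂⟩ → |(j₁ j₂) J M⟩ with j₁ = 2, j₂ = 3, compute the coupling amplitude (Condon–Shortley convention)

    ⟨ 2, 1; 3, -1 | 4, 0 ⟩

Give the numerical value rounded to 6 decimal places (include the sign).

+√(5/14) = +0.597614

√[9·1!3!5!/10! · 3!1!2!4!4!4!] = √(10368/35)
  +(−1)^0/∏(0,1,1,2,2,3)! = 1/24  (running 1/24)
  +(−1)^1/∏(1,0,0,1,3,4)! = -1/144  (running 5/144)
⟨..|..⟩ = √(10368/35)·(5/144) = +0.597614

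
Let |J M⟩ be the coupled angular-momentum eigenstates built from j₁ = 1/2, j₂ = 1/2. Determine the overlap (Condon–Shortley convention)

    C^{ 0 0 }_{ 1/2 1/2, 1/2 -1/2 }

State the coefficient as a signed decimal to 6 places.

triangle: 1!*0!*0!/2! = 1/2
(j±m)!: 1!*0!*0!*1!*0!*0! = 1
prefactor² = (2J+1)*Δ*N² = 1/2
  k=0: +1/(0!*1!*0!*0!*0!*0!) = 1
Σ = 1  ⇒  CG² = 1/2*1² = 1/2
CG = +√(1/2) = +0.707107

+√(1/2) = +0.707107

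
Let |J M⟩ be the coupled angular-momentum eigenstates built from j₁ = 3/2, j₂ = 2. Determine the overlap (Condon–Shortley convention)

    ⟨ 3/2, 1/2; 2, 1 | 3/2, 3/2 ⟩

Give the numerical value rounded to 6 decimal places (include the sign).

−√(2/5) ≈ -0.632456

j₁+j₂−J=2  J+j₁−j₂=1  J−j₁+j₂=2  j₁+j₂+J+1=6
(j₁±m₁, j₂±m₂, J±M) = (2,1,3,1,3,0)
P² = 8/5
sum k=1..1:
  [1] −1/2 = -1/2
S = -1/2
C² = P²·S² = 2/5 ; C = -0.632456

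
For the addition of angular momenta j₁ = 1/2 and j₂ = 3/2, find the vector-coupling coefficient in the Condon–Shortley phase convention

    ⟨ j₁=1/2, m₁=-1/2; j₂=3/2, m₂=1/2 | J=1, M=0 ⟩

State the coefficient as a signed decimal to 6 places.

j₁+j₂−J=1  J+j₁−j₂=0  J−j₁+j₂=2  j₁+j₂+J+1=4
(j₁±m₁, j₂±m₂, J±M) = (0,1,2,1,1,1)
P² = 1/2
sum k=1..1:
  [1] −1/1 = -1
S = -1
C² = P²·S² = 1/2 ; C = -0.707107

-0.707107  (= −√(1/2))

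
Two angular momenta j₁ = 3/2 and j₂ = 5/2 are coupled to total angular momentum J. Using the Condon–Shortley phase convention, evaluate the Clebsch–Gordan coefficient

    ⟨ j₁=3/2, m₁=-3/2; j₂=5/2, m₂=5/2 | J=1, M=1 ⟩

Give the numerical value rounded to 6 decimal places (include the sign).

-0.707107  (= −√(1/2))

triangle: 3!·0!·2!/6! = 12/720
(j±m)!: 0!·3!·5!·0!·2!·0! = 1440
prefactor² = (2J+1)·Δ·N² = 72
  k=3: −1/(3!·0!·0!·2!·0!·0!) = -1/12
Σ = -1/12  ⇒  CG² = 72·(-1/12)² = 1/2
CG = −√(1/2) = -0.707107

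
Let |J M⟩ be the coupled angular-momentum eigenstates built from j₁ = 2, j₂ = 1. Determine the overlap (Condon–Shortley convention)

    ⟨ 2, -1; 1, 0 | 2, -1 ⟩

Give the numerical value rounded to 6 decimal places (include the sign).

triangle: 1!×3!×1!/6! = 6/720
(j±m)!: 1!×3!×1!×1!×1!×3! = 36
prefactor² = (2J+1)×Δ×N² = 3/2
  k=0: +1/(0!×1!×3!×1!×0!×0!) = 1/6
  k=1: −1/(1!×0!×2!×0!×1!×1!) = -1/2
Σ = -1/3  ⇒  CG² = 3/2×(-1/3)² = 1/6
CG = −√(1/6) = -0.408248

−√(1/6) ≈ -0.408248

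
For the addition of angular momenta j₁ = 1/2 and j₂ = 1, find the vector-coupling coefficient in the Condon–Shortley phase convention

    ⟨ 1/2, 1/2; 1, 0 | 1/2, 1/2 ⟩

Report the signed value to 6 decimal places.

+√(1/3) = +0.577350

j₁+j₂−J=1  J+j₁−j₂=0  J−j₁+j₂=1  j₁+j₂+J+1=3
(j₁±m₁, j₂±m₂, J±M) = (1,0,1,1,1,0)
P² = 1/3
sum k=0..0:
  [0] +1/1 = 1
S = 1
C² = P²·S² = 1/3 ; C = +0.577350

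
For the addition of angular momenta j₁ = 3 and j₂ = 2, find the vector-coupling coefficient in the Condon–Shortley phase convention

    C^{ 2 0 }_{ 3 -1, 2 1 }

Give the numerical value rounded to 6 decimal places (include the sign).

+0.377964

√[5·3!3!1!/8! · 2!4!3!1!2!2!] = √(36/7)
  +(−1)^2/∏(2,1,2,1,1,0)! = 1/4  (running 1/4)
  +(−1)^3/∏(3,0,1,0,2,1)! = -1/12  (running 1/6)
⟨..|..⟩ = √(36/7)·(1/6) = +0.377964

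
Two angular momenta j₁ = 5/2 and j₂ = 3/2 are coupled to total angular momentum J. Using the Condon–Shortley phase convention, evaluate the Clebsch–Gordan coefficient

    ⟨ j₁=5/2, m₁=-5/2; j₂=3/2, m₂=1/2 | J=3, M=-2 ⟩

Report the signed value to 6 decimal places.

triangle: 1!*4!*2!/8! = 48/40320
(j±m)!: 0!*5!*2!*1!*1!*5! = 28800
prefactor² = (2J+1)*Δ*N² = 240
  k=1: −1/(1!*0!*4!*1!*0!*1!) = -1/24
Σ = -1/24  ⇒  CG² = 240*(-1/24)² = 5/12
CG = −√(5/12) = -0.645497

-0.645497  (= −√(5/12))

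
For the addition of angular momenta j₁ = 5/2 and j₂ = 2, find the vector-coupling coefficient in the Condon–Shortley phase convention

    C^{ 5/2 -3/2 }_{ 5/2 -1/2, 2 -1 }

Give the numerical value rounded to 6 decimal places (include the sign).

−√(6/35) = -0.414039

triangle: 2!×3!×2!/8! = 24/40320
(j±m)!: 2!×3!×1!×3!×1!×4! = 1728
prefactor² = (2J+1)×Δ×N² = 216/35
  k=0: +1/(0!×2!×3!×1!×0!×1!) = 1/12
  k=1: −1/(1!×1!×2!×0!×1!×2!) = -1/4
Σ = -1/6  ⇒  CG² = 216/35×(-1/6)² = 6/35
CG = −√(6/35) = -0.414039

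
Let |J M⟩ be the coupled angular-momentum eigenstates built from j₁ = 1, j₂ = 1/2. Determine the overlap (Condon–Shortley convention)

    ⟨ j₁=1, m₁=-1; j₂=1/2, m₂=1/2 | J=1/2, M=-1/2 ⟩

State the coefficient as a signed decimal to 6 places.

√[2·1!1!0!/3! · 0!2!1!0!0!1!] = √(2/3)
  +(−1)^1/∏(1,0,1,0,0,0)! = -1  (running -1)
⟨..|..⟩ = √(2/3)·(-1) = -0.816497

−√(2/3) ≈ -0.816497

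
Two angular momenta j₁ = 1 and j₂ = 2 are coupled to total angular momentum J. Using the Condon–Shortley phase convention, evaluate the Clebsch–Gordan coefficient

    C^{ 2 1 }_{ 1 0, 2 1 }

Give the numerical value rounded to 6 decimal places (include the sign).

−√(1/6) = -0.408248

√[5·1!1!3!/6! · 1!1!3!1!3!1!] = √(3/2)
  +(−1)^0/∏(0,1,1,3,0,0)! = 1/6  (running 1/6)
  +(−1)^1/∏(1,0,0,2,1,1)! = -1/2  (running -1/3)
⟨..|..⟩ = √(3/2)·(-1/3) = -0.408248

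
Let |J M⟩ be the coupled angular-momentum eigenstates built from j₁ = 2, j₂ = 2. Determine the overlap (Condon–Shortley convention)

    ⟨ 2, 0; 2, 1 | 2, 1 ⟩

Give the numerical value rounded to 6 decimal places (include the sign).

-0.267261  (= −√(1/14))

√[5·2!2!2!/7! · 2!2!3!1!3!1!] = √(8/7)
  +(−1)^1/∏(1,1,1,2,1,0)! = -1/2  (running -1/2)
  +(−1)^2/∏(2,0,0,1,2,1)! = 1/4  (running -1/4)
⟨..|..⟩ = √(8/7)·(-1/4) = -0.267261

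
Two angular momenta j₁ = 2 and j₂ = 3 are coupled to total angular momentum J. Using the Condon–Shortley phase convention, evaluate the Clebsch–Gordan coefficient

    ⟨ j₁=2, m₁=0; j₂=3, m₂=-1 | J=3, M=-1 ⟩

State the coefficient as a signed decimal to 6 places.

triangle: 2!*2!*4!/9! = 96/362880
(j±m)!: 2!*2!*2!*4!*2!*4! = 9216
prefactor² = (2J+1)*Δ*N² = 256/15
  k=0: +1/(0!*2!*2!*2!*0!*2!) = 1/16
  k=1: −1/(1!*1!*1!*1!*1!*3!) = -1/6
  k=2: +1/(2!*0!*0!*0!*2!*4!) = 1/96
Σ = -3/32  ⇒  CG² = 256/15*(-3/32)² = 3/20
CG = −√(3/20) = -0.387298

−√(3/20) = -0.387298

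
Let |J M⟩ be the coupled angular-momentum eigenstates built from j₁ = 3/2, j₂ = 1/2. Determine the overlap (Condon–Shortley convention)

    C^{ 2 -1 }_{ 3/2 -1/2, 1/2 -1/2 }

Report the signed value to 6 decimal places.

triangle: 0!·3!·1!/5! = 6/120
(j±m)!: 1!·2!·0!·1!·1!·3! = 12
prefactor² = (2J+1)·Δ·N² = 3
  k=0: +1/(0!·0!·2!·0!·1!·1!) = 1/2
Σ = 1/2  ⇒  CG² = 3·1/2² = 3/4
CG = +√(3/4) = +0.866025

+0.866025  (= +√(3/4))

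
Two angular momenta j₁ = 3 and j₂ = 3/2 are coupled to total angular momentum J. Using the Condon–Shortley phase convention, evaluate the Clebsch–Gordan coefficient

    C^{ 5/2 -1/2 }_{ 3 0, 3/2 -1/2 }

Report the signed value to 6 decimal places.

-0.414039  (= −√(6/35))

j₁+j₂−J=2  J+j₁−j₂=4  J−j₁+j₂=1  j₁+j₂+J+1=8
(j₁±m₁, j₂±m₂, J±M) = (3,3,1,2,2,3)
P² = 216/35
sum k=0..1:
  [0] +1/12 = 1/12
  [1] −1/4 = -1/4
S = -1/6
C² = P²·S² = 6/35 ; C = -0.414039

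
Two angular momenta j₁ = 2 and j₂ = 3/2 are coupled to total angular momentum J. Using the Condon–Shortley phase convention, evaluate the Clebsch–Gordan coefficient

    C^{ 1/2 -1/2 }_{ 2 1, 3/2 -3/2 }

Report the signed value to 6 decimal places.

+√(1/10) = +0.316228

√[2·3!1!0!/5! · 3!1!0!3!0!1!] = √(18/5)
  +(−1)^0/∏(0,3,1,0,0,0)! = 1/6  (running 1/6)
⟨..|..⟩ = √(18/5)·(1/6) = +0.316228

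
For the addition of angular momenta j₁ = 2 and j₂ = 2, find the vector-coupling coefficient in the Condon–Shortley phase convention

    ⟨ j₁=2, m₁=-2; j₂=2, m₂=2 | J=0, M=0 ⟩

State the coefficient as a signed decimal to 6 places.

+0.447214  (= +√(1/5))

√[1·4!0!0!/5! · 0!4!4!0!0!0!] = √(576/5)
  +(−1)^4/∏(4,0,0,0,0,0)! = 1/24  (running 1/24)
⟨..|..⟩ = √(576/5)·(1/24) = +0.447214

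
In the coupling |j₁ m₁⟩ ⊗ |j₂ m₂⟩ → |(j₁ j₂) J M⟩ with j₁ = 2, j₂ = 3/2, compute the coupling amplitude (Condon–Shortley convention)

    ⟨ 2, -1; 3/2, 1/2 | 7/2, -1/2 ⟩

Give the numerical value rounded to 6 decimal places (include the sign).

j₁+j₂−J=0  J+j₁−j₂=4  J−j₁+j₂=3  j₁+j₂+J+1=8
(j₁±m₁, j₂±m₂, J±M) = (1,3,2,1,3,4)
P² = 1728/35
sum k=0..0:
  [0] +1/12 = 1/12
S = 1/12
C² = P²·S² = 12/35 ; C = +0.585540

+√(12/35) = +0.585540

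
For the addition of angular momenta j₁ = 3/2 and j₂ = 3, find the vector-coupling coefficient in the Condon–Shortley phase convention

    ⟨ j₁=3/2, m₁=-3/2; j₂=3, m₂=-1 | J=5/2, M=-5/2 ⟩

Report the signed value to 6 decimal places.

j₁+j₂−J=2  J+j₁−j₂=1  J−j₁+j₂=4  j₁+j₂+J+1=8
(j₁±m₁, j₂±m₂, J±M) = (0,3,2,4,0,5)
P² = 1728/7
sum k=2..2:
  [2] +1/48 = 1/48
S = 1/48
C² = P²·S² = 3/28 ; C = +0.327327

+0.327327  (= +√(3/28))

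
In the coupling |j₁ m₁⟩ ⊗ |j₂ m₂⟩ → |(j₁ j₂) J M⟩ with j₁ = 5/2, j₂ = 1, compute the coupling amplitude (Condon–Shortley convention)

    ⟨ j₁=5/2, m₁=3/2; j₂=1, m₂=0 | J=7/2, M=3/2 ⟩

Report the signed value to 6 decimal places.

√[8·0!5!2!/8! · 4!1!1!1!5!2!] = √(1920/7)
  +(−1)^0/∏(0,0,1,1,4,1)! = 1/24  (running 1/24)
⟨..|..⟩ = √(1920/7)·(1/24) = +0.690066

+√(10/21) ≈ +0.690066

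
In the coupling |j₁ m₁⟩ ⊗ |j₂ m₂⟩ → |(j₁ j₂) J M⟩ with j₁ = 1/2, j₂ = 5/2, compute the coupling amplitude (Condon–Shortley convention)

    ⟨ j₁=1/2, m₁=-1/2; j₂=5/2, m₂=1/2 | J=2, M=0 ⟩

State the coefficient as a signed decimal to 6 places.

-0.707107

√[5·1!0!4!/6! · 0!1!3!2!2!2!] = √(8)
  +(−1)^1/∏(1,0,0,2,0,2)! = -1/4  (running -1/4)
⟨..|..⟩ = √(8)·(-1/4) = -0.707107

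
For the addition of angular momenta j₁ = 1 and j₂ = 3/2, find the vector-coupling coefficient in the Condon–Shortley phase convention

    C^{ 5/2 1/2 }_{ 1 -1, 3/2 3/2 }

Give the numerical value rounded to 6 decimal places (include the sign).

√[6·0!2!3!/6! · 0!2!3!0!3!2!] = √(72/5)
  +(−1)^0/∏(0,0,2,3,0,0)! = 1/12  (running 1/12)
⟨..|..⟩ = √(72/5)·(1/12) = +0.316228

+√(1/10) ≈ +0.316228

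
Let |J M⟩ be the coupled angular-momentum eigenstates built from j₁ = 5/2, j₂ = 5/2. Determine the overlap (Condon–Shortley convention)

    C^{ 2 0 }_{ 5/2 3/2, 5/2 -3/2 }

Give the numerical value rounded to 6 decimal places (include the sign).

√[5·3!2!2!/8! · 4!1!1!4!2!2!] = √(48/7)
  +(−1)^0/∏(0,3,1,1,1,1)! = 1/6  (running 1/6)
  +(−1)^1/∏(1,2,0,0,2,2)! = -1/8  (running 1/24)
⟨..|..⟩ = √(48/7)·(1/24) = +0.109109

+√(1/84) = +0.109109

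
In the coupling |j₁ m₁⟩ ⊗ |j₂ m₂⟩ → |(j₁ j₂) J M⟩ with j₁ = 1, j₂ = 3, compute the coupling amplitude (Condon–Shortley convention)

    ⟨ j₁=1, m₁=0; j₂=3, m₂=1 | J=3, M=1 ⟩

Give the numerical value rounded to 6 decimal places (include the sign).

-0.288675

√[7·1!1!5!/8! · 1!1!4!2!4!2!] = √(48)
  +(−1)^0/∏(0,1,1,4,0,1)! = 1/24  (running 1/24)
  +(−1)^1/∏(1,0,0,3,1,2)! = -1/12  (running -1/24)
⟨..|..⟩ = √(48)·(-1/24) = -0.288675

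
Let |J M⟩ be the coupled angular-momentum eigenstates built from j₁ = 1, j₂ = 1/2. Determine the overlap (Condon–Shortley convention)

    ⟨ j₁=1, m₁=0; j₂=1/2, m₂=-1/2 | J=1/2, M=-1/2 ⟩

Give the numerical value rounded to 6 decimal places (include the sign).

j₁+j₂−J=1  J+j₁−j₂=1  J−j₁+j₂=0  j₁+j₂+J+1=3
(j₁±m₁, j₂±m₂, J±M) = (1,1,0,1,0,1)
P² = 1/3
sum k=0..0:
  [0] +1/1 = 1
S = 1
C² = P²·S² = 1/3 ; C = +0.577350

+√(1/3) = +0.577350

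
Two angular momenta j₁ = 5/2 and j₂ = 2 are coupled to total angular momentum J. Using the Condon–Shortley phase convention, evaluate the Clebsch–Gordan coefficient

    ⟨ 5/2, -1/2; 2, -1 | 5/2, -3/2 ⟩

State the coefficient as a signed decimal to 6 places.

triangle: 2!*3!*2!/8! = 24/40320
(j±m)!: 2!*3!*1!*3!*1!*4! = 1728
prefactor² = (2J+1)*Δ*N² = 216/35
  k=0: +1/(0!*2!*3!*1!*0!*1!) = 1/12
  k=1: −1/(1!*1!*2!*0!*1!*2!) = -1/4
Σ = -1/6  ⇒  CG² = 216/35*(-1/6)² = 6/35
CG = −√(6/35) = -0.414039

-0.414039  (= −√(6/35))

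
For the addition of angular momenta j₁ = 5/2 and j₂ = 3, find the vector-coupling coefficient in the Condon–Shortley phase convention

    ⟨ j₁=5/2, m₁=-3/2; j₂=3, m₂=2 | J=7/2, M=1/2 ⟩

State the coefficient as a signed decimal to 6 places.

+0.563436

triangle: 2!*3!*4!/10! = 288/3628800
(j±m)!: 1!*4!*5!*1!*4!*3! = 414720
prefactor² = (2J+1)*Δ*N² = 9216/35
  k=1: −1/(1!*1!*3!*4!*0!*0!) = -1/144
  k=2: +1/(2!*0!*2!*3!*1!*1!) = 1/24
Σ = 5/144  ⇒  CG² = 9216/35*5/144² = 20/63
CG = +√(20/63) = +0.563436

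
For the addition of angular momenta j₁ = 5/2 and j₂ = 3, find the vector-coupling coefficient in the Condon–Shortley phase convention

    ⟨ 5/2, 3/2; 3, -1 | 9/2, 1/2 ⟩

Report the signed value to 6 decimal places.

triangle: 1!·4!·5!/11! = 2880/39916800
(j±m)!: 4!·1!·2!·4!·5!·4! = 3317760
prefactor² = (2J+1)·Δ·N² = 184320/77
  k=0: +1/(0!·1!·1!·2!·3!·3!) = 1/72
  k=1: −1/(1!·0!·0!·1!·4!·4!) = -1/576
Σ = 7/576  ⇒  CG² = 184320/77·7/576² = 35/99
CG = +√(35/99) = +0.594588

+0.594588  (= +√(35/99))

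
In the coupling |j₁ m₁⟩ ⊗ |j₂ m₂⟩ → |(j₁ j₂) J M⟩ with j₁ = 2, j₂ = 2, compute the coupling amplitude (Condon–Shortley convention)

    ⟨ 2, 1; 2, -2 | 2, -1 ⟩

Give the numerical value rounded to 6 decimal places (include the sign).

+√(3/7) = +0.654654

triangle: 2!*2!*2!/7! = 8/5040
(j±m)!: 3!*1!*0!*4!*1!*3! = 864
prefactor² = (2J+1)*Δ*N² = 48/7
  k=0: +1/(0!*2!*1!*0!*1!*2!) = 1/4
Σ = 1/4  ⇒  CG² = 48/7*1/4² = 3/7
CG = +√(3/7) = +0.654654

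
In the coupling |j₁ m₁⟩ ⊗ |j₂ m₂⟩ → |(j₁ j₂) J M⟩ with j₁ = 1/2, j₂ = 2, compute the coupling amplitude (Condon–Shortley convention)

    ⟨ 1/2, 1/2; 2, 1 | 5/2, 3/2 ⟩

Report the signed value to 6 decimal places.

+√(4/5) = +0.894427

triangle: 0!×1!×4!/6! = 24/720
(j±m)!: 1!×0!×3!×1!×4!×1! = 144
prefactor² = (2J+1)×Δ×N² = 144/5
  k=0: +1/(0!×0!×0!×3!×1!×1!) = 1/6
Σ = 1/6  ⇒  CG² = 144/5×1/6² = 4/5
CG = +√(4/5) = +0.894427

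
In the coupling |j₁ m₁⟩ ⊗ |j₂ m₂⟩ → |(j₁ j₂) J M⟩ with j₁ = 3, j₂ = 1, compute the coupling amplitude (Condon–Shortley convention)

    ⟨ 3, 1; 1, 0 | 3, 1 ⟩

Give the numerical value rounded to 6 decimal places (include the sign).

j₁+j₂−J=1  J+j₁−j₂=5  J−j₁+j₂=1  j₁+j₂+J+1=8
(j₁±m₁, j₂±m₂, J±M) = (4,2,1,1,4,2)
P² = 48
sum k=0..1:
  [0] +1/12 = 1/12
  [1] −1/24 = -1/24
S = 1/24
C² = P²·S² = 1/12 ; C = +0.288675

+√(1/12) ≈ +0.288675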